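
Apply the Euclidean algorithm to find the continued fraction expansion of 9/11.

Run the Euclidean algorithm on 9 and 11; the successive quotients are the partial quotients a_0, a_1, ... (each step inverts the fractional part left over by the previous one):
  9 = 0*11 + 9, so a_0 = 0.
  11 = 1*9 + 2, so a_1 = 1.
  9 = 4*2 + 1, so a_2 = 4.
  2 = 2*1 + 0, so a_3 = 2.
The remainder reaches 0 after 4 divisions, so the expansion has 4 partial quotients, read off in order.

[0; 1, 4, 2]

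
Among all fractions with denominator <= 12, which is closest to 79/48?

18/11

Expand x = 79/48 as a continued fraction with the Euclidean algorithm:
  79 = 1*48 + 31, so a_0 = 1.
  48 = 1*31 + 17, so a_1 = 1.
  31 = 1*17 + 14, so a_2 = 1.
  17 = 1*14 + 3, so a_3 = 1.
  14 = 4*3 + 2, so a_4 = 4.
  3 = 1*2 + 1, so a_5 = 1.
  2 = 2*1 + 0, so a_6 = 2.
so x = [1; 1, 1, 1, 4, 1, 2].
Convergents (p_i = a_i*p_{i-1} + p_{i-2}, q_i = a_i*q_{i-1} + q_{i-2} with p_{-2}=0, p_{-1}=1, q_{-2}=1, q_{-1}=0), until the denominator exceeds 12:
  i=0: a_0=1, p_0 = 1*1 + 0 = 1, q_0 = 1*0 + 1 = 1.
  i=1: a_1=1, p_1 = 1*1 + 1 = 2, q_1 = 1*1 + 0 = 1.
  i=2: a_2=1, p_2 = 1*2 + 1 = 3, q_2 = 1*1 + 1 = 2.
  i=3: a_3=1, p_3 = 1*3 + 2 = 5, q_3 = 1*2 + 1 = 3.
  i=4: a_4=4, p_4 = 4*5 + 3 = 23, q_4 = 4*3 + 2 = 14.
q_4 = 14 > 12, so the last convergent with denominator <= 12 is p_3/q_3 = 5/3.
The closest fraction with denominator <= 12 is either p_3/q_3 or the intermediate fraction (k*p_3 + p_2)/(k*q_3 + q_2) with the largest k >= 1 whose denominator stays <= 12; these approach x as k grows, and every other convergent or intermediate fraction in range is farther away.
Largest k: floor((12 - q_2)/q_3) = floor((12 - 2)/3) = 3.
That gives (3*5 + 3)/(3*3 + 2) = 18/11.
Compare the errors: |x - 5/3| = |79*3 - 5*48|/(48*3) = 3/144, and |x - 18/11| = |79*11 - 18*48|/(48*11) = 5/528.
Cross-multiplying, 5*144 = 720 < 1584 = 3*528, so 5/528 is smaller: the intermediate fraction 18/11 is closer to x than 5/3.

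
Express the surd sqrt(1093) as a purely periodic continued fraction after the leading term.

Write x_i = (sqrt(1093) + m_i)/d_i with (m_0, d_0) = (0, 1). a_0 = floor(sqrt(1093)) = 33, since 33^2 = 1089 <= 1093 < 1156 = 34^2.
Iterate m_{i+1} = d_i*a_i - m_i, d_{i+1} = (1093 - m_{i+1}^2)/d_i, a_{i+1} = floor((a_0 + m_{i+1})/d_{i+1}):
  m_1 = 1*33 - 0 = 33, d_1 = (1093 - 33^2)/1 = 4/1 = 4, a_1 = floor((33 + 33)/4) = 16.
  m_2 = 4*16 - 33 = 31, d_2 = (1093 - 31^2)/4 = 132/4 = 33, a_2 = floor((33 + 31)/33) = 1.
  m_3 = 33*1 - 31 = 2, d_3 = (1093 - 2^2)/33 = 1089/33 = 33, a_3 = floor((33 + 2)/33) = 1.
  m_4 = 33*1 - 2 = 31, d_4 = (1093 - 31^2)/33 = 132/33 = 4, a_4 = floor((33 + 31)/4) = 16.
  m_5 = 4*16 - 31 = 33, d_5 = (1093 - 33^2)/4 = 4/4 = 1, a_5 = floor((33 + 33)/1) = 66.
  m_6 = 1*66 - 33 = 33, d_6 = (1093 - 33^2)/1 = 4/1 = 4: (m_6, d_6) = (m_1, d_1) = (33, 4), so from here the quotients repeat a_1, ..., a_5; the period length is 5.
Hence the expansion of sqrt(1093) is a_0 = 33 followed by the repeating block 16, 1, 1, 16, 66 (period 5).

[33; (16, 1, 1, 16, 66)]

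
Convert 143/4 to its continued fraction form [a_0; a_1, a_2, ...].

[35; 1, 3]

Run the Euclidean algorithm on 143 and 4; the successive quotients are the partial quotients a_0, a_1, ... (each step inverts the fractional part left over by the previous one):
  143 = 35*4 + 3, so a_0 = 35.
  4 = 1*3 + 1, so a_1 = 1.
  3 = 3*1 + 0, so a_2 = 3.
The remainder reaches 0 after 3 divisions, so the expansion has 3 partial quotients, read off in order.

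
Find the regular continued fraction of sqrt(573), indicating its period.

[23; (1, 14, 1, 46)]

Write x_i = (sqrt(573) + m_i)/d_i with (m_0, d_0) = (0, 1). a_0 = floor(sqrt(573)) = 23, since 23^2 = 529 <= 573 < 576 = 24^2.
Iterate m_{i+1} = d_i*a_i - m_i, d_{i+1} = (573 - m_{i+1}^2)/d_i, a_{i+1} = floor((a_0 + m_{i+1})/d_{i+1}):
  m_1 = 1*23 - 0 = 23, d_1 = (573 - 23^2)/1 = 44/1 = 44, a_1 = floor((23 + 23)/44) = 1.
  m_2 = 44*1 - 23 = 21, d_2 = (573 - 21^2)/44 = 132/44 = 3, a_2 = floor((23 + 21)/3) = 14.
  m_3 = 3*14 - 21 = 21, d_3 = (573 - 21^2)/3 = 132/3 = 44, a_3 = floor((23 + 21)/44) = 1.
  m_4 = 44*1 - 21 = 23, d_4 = (573 - 23^2)/44 = 44/44 = 1, a_4 = floor((23 + 23)/1) = 46.
  m_5 = 1*46 - 23 = 23, d_5 = (573 - 23^2)/1 = 44/1 = 44: (m_5, d_5) = (m_1, d_1) = (23, 44), so from here the quotients repeat a_1, ..., a_4; the period length is 4.
Hence the expansion of sqrt(573) is a_0 = 23 followed by the repeating block 1, 14, 1, 46 (period 4).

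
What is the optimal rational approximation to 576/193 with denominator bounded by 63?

188/63

Expand x = 576/193 as a continued fraction with the Euclidean algorithm:
  576 = 2*193 + 190, so a_0 = 2.
  193 = 1*190 + 3, so a_1 = 1.
  190 = 63*3 + 1, so a_2 = 63.
  3 = 3*1 + 0, so a_3 = 3.
so x = [2; 1, 63, 3].
Convergents (p_i = a_i*p_{i-1} + p_{i-2}, q_i = a_i*q_{i-1} + q_{i-2} with p_{-2}=0, p_{-1}=1, q_{-2}=1, q_{-1}=0), until the denominator exceeds 63:
  i=0: a_0=2, p_0 = 2*1 + 0 = 2, q_0 = 2*0 + 1 = 1.
  i=1: a_1=1, p_1 = 1*2 + 1 = 3, q_1 = 1*1 + 0 = 1.
  i=2: a_2=63, p_2 = 63*3 + 2 = 191, q_2 = 63*1 + 1 = 64.
q_2 = 64 > 63, so the last convergent with denominator <= 63 is p_1/q_1 = 3/1.
The closest fraction with denominator <= 63 is either p_1/q_1 or the intermediate fraction (k*p_1 + p_0)/(k*q_1 + q_0) with the largest k >= 1 whose denominator stays <= 63; these approach x as k grows, and every other convergent or intermediate fraction in range is farther away.
Largest k: floor((63 - q_0)/q_1) = floor((63 - 1)/1) = 62.
That gives (62*3 + 2)/(62*1 + 1) = 188/63.
Compare the errors: |x - 3/1| = |576*1 - 3*193|/(193*1) = 3/193, and |x - 188/63| = |576*63 - 188*193|/(193*63) = 4/12159.
Cross-multiplying, 4*193 = 772 < 36477 = 3*12159, so 4/12159 is smaller: the intermediate fraction 188/63 is closer to x than 3/1.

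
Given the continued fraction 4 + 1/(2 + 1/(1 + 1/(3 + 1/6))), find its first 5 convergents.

Using the convergent recurrence p_i = a_i*p_{i-1} + p_{i-2}, q_i = a_i*q_{i-1} + q_{i-2} with p_{-2}=0, p_{-1}=1, q_{-2}=1, q_{-1}=0:
  i=0: a_0=4, p_0 = 4*1 + 0 = 4, q_0 = 4*0 + 1 = 1.
  i=1: a_1=2, p_1 = 2*4 + 1 = 9, q_1 = 2*1 + 0 = 2.
  i=2: a_2=1, p_2 = 1*9 + 4 = 13, q_2 = 1*2 + 1 = 3.
  i=3: a_3=3, p_3 = 3*13 + 9 = 48, q_3 = 3*3 + 2 = 11.
  i=4: a_4=6, p_4 = 6*48 + 13 = 301, q_4 = 6*11 + 3 = 69.

4/1, 9/2, 13/3, 48/11, 301/69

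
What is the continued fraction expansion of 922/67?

[13; 1, 3, 5, 3]

Run the Euclidean algorithm on 922 and 67; the successive quotients are the partial quotients a_0, a_1, ... (each step inverts the fractional part left over by the previous one):
  922 = 13*67 + 51, so a_0 = 13.
  67 = 1*51 + 16, so a_1 = 1.
  51 = 3*16 + 3, so a_2 = 3.
  16 = 5*3 + 1, so a_3 = 5.
  3 = 3*1 + 0, so a_4 = 3.
The remainder reaches 0 after 5 divisions, so the expansion has 5 partial quotients, read off in order.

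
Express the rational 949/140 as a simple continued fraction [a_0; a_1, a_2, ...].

[6; 1, 3, 1, 1, 15]

Run the Euclidean algorithm on 949 and 140; the successive quotients are the partial quotients a_0, a_1, ... (each step inverts the fractional part left over by the previous one):
  949 = 6*140 + 109, so a_0 = 6.
  140 = 1*109 + 31, so a_1 = 1.
  109 = 3*31 + 16, so a_2 = 3.
  31 = 1*16 + 15, so a_3 = 1.
  16 = 1*15 + 1, so a_4 = 1.
  15 = 15*1 + 0, so a_5 = 15.
The remainder reaches 0 after 6 divisions, so the expansion has 6 partial quotients, read off in order.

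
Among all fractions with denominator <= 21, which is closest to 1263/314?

Expand x = 1263/314 as a continued fraction with the Euclidean algorithm:
  1263 = 4*314 + 7, so a_0 = 4.
  314 = 44*7 + 6, so a_1 = 44.
  7 = 1*6 + 1, so a_2 = 1.
  6 = 6*1 + 0, so a_3 = 6.
so x = [4; 44, 1, 6].
Convergents (p_i = a_i*p_{i-1} + p_{i-2}, q_i = a_i*q_{i-1} + q_{i-2} with p_{-2}=0, p_{-1}=1, q_{-2}=1, q_{-1}=0), until the denominator exceeds 21:
  i=0: a_0=4, p_0 = 4*1 + 0 = 4, q_0 = 4*0 + 1 = 1.
  i=1: a_1=44, p_1 = 44*4 + 1 = 177, q_1 = 44*1 + 0 = 44.
q_1 = 44 > 21, so the last convergent with denominator <= 21 is p_0/q_0 = 4/1.
The closest fraction with denominator <= 21 is either p_0/q_0 or the intermediate fraction (k*p_0 + p_{-1})/(k*q_0 + q_{-1}) with the largest k >= 1 whose denominator stays <= 21; these approach x as k grows, and every other convergent or intermediate fraction in range is farther away.
Largest k: floor((21 - q_{-1})/q_0) = floor((21 - 0)/1) = 21 (using the seeds p_{-1} = 1, q_{-1} = 0).
That gives (21*4 + 1)/(21*1 + 0) = 85/21.
Compare the errors: |x - 4/1| = |1263*1 - 4*314|/(314*1) = 7/314, and |x - 85/21| = |1263*21 - 85*314|/(314*21) = 167/6594.
Cross-multiplying, 7*6594 = 46158 < 52438 = 167*314, so 7/314 is smaller: the convergent 4/1 is closer to x than 85/21.

4/1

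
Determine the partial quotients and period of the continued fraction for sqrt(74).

Write x_i = (sqrt(74) + m_i)/d_i with (m_0, d_0) = (0, 1). a_0 = floor(sqrt(74)) = 8, since 8^2 = 64 <= 74 < 81 = 9^2.
Iterate m_{i+1} = d_i*a_i - m_i, d_{i+1} = (74 - m_{i+1}^2)/d_i, a_{i+1} = floor((a_0 + m_{i+1})/d_{i+1}):
  m_1 = 1*8 - 0 = 8, d_1 = (74 - 8^2)/1 = 10/1 = 10, a_1 = floor((8 + 8)/10) = 1.
  m_2 = 10*1 - 8 = 2, d_2 = (74 - 2^2)/10 = 70/10 = 7, a_2 = floor((8 + 2)/7) = 1.
  m_3 = 7*1 - 2 = 5, d_3 = (74 - 5^2)/7 = 49/7 = 7, a_3 = floor((8 + 5)/7) = 1.
  m_4 = 7*1 - 5 = 2, d_4 = (74 - 2^2)/7 = 70/7 = 10, a_4 = floor((8 + 2)/10) = 1.
  m_5 = 10*1 - 2 = 8, d_5 = (74 - 8^2)/10 = 10/10 = 1, a_5 = floor((8 + 8)/1) = 16.
  m_6 = 1*16 - 8 = 8, d_6 = (74 - 8^2)/1 = 10/1 = 10: (m_6, d_6) = (m_1, d_1) = (8, 10), so from here the quotients repeat a_1, ..., a_5; the period length is 5.
Hence the expansion of sqrt(74) is a_0 = 8 followed by the repeating block 1, 1, 1, 1, 16 (period 5).

[8; (1, 1, 1, 1, 16)]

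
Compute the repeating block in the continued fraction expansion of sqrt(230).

Write x_i = (sqrt(230) + m_i)/d_i with (m_0, d_0) = (0, 1). a_0 = floor(sqrt(230)) = 15, since 15^2 = 225 <= 230 < 256 = 16^2.
Iterate m_{i+1} = d_i*a_i - m_i, d_{i+1} = (230 - m_{i+1}^2)/d_i, a_{i+1} = floor((a_0 + m_{i+1})/d_{i+1}):
  m_1 = 1*15 - 0 = 15, d_1 = (230 - 15^2)/1 = 5/1 = 5, a_1 = floor((15 + 15)/5) = 6.
  m_2 = 5*6 - 15 = 15, d_2 = (230 - 15^2)/5 = 5/5 = 1, a_2 = floor((15 + 15)/1) = 30.
  m_3 = 1*30 - 15 = 15, d_3 = (230 - 15^2)/1 = 5/1 = 5: (m_3, d_3) = (m_1, d_1) = (15, 5), so from here the quotients repeat a_1, a_2; the period length is 2.
Hence the expansion of sqrt(230) is a_0 = 15 followed by the repeating block 6, 30 (period 2).

[15; (6, 30)]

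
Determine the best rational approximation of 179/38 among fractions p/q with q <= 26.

113/24

Expand x = 179/38 as a continued fraction with the Euclidean algorithm:
  179 = 4*38 + 27, so a_0 = 4.
  38 = 1*27 + 11, so a_1 = 1.
  27 = 2*11 + 5, so a_2 = 2.
  11 = 2*5 + 1, so a_3 = 2.
  5 = 5*1 + 0, so a_4 = 5.
so x = [4; 1, 2, 2, 5].
Convergents (p_i = a_i*p_{i-1} + p_{i-2}, q_i = a_i*q_{i-1} + q_{i-2} with p_{-2}=0, p_{-1}=1, q_{-2}=1, q_{-1}=0), until the denominator exceeds 26:
  i=0: a_0=4, p_0 = 4*1 + 0 = 4, q_0 = 4*0 + 1 = 1.
  i=1: a_1=1, p_1 = 1*4 + 1 = 5, q_1 = 1*1 + 0 = 1.
  i=2: a_2=2, p_2 = 2*5 + 4 = 14, q_2 = 2*1 + 1 = 3.
  i=3: a_3=2, p_3 = 2*14 + 5 = 33, q_3 = 2*3 + 1 = 7.
  i=4: a_4=5, p_4 = 5*33 + 14 = 179, q_4 = 5*7 + 3 = 38.
q_4 = 38 > 26, so the last convergent with denominator <= 26 is p_3/q_3 = 33/7.
The closest fraction with denominator <= 26 is either p_3/q_3 or the intermediate fraction (k*p_3 + p_2)/(k*q_3 + q_2) with the largest k >= 1 whose denominator stays <= 26; these approach x as k grows, and every other convergent or intermediate fraction in range is farther away.
Largest k: floor((26 - q_2)/q_3) = floor((26 - 3)/7) = 3.
That gives (3*33 + 14)/(3*7 + 3) = 113/24.
Compare the errors: |x - 33/7| = |179*7 - 33*38|/(38*7) = 1/266, and |x - 113/24| = |179*24 - 113*38|/(38*24) = 2/912.
Cross-multiplying, 2*266 = 532 < 912 = 1*912, so 2/912 is smaller: the intermediate fraction 113/24 is closer to x than 33/7.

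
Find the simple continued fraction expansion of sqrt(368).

Write x_i = (sqrt(368) + m_i)/d_i with (m_0, d_0) = (0, 1). a_0 = floor(sqrt(368)) = 19, since 19^2 = 361 <= 368 < 400 = 20^2.
Iterate m_{i+1} = d_i*a_i - m_i, d_{i+1} = (368 - m_{i+1}^2)/d_i, a_{i+1} = floor((a_0 + m_{i+1})/d_{i+1}):
  m_1 = 1*19 - 0 = 19, d_1 = (368 - 19^2)/1 = 7/1 = 7, a_1 = floor((19 + 19)/7) = 5.
  m_2 = 7*5 - 19 = 16, d_2 = (368 - 16^2)/7 = 112/7 = 16, a_2 = floor((19 + 16)/16) = 2.
  m_3 = 16*2 - 16 = 16, d_3 = (368 - 16^2)/16 = 112/16 = 7, a_3 = floor((19 + 16)/7) = 5.
  m_4 = 7*5 - 16 = 19, d_4 = (368 - 19^2)/7 = 7/7 = 1, a_4 = floor((19 + 19)/1) = 38.
  m_5 = 1*38 - 19 = 19, d_5 = (368 - 19^2)/1 = 7/1 = 7: (m_5, d_5) = (m_1, d_1) = (19, 7), so from here the quotients repeat a_1, ..., a_4; the period length is 4.
Hence the expansion of sqrt(368) is a_0 = 19 followed by the repeating block 5, 2, 5, 38 (period 4).

[19; (5, 2, 5, 38)]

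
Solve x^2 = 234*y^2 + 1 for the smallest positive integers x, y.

First expand sqrt(234) as a continued fraction. With x_i = (sqrt(234) + m_i)/d_i and (m_0, d_0) = (0, 1): a_0 = floor(sqrt(234)) = 15, since 15^2 = 225 <= 234 < 256 = 16^2.
Iterate m_{i+1} = d_i*a_i - m_i, d_{i+1} = (234 - m_{i+1}^2)/d_i, a_{i+1} = floor((a_0 + m_{i+1})/d_{i+1}):
  m_1 = 1*15 - 0 = 15, d_1 = (234 - 15^2)/1 = 9/1 = 9, a_1 = floor((15 + 15)/9) = 3.
  m_2 = 9*3 - 15 = 12, d_2 = (234 - 12^2)/9 = 90/9 = 10, a_2 = floor((15 + 12)/10) = 2.
  m_3 = 10*2 - 12 = 8, d_3 = (234 - 8^2)/10 = 170/10 = 17, a_3 = floor((15 + 8)/17) = 1.
  m_4 = 17*1 - 8 = 9, d_4 = (234 - 9^2)/17 = 153/17 = 9, a_4 = floor((15 + 9)/9) = 2.
  m_5 = 9*2 - 9 = 9, d_5 = (234 - 9^2)/9 = 153/9 = 17, a_5 = floor((15 + 9)/17) = 1.
  m_6 = 17*1 - 9 = 8, d_6 = (234 - 8^2)/17 = 170/17 = 10, a_6 = floor((15 + 8)/10) = 2.
  m_7 = 10*2 - 8 = 12, d_7 = (234 - 12^2)/10 = 90/10 = 9, a_7 = floor((15 + 12)/9) = 3.
  m_8 = 9*3 - 12 = 15, d_8 = (234 - 15^2)/9 = 9/9 = 1, a_8 = floor((15 + 15)/1) = 30.
  m_9 = 1*30 - 15 = 15, d_9 = (234 - 15^2)/1 = 9/1 = 9: (m_9, d_9) = (m_1, d_1) = (15, 9), so from here the quotients repeat a_1, ..., a_8; the period length is 8.
So sqrt(234) = [15; (3, 2, 1, 2, 1, 2, 3, 30)] with period length k = 8.
k is even, so the fundamental solution of x^2 - 234y^2 = 1 is (p_{k-1}, q_{k-1}) = (p_7, q_7); compute convergents through index 7.
Convergents (p_i = a_i*p_{i-1} + p_{i-2}, q_i = a_i*q_{i-1} + q_{i-2} with p_{-2}=0, p_{-1}=1, q_{-2}=1, q_{-1}=0):
  i=0: a_0=15, p_0 = 15*1 + 0 = 15, q_0 = 15*0 + 1 = 1.
  i=1: a_1=3, p_1 = 3*15 + 1 = 46, q_1 = 3*1 + 0 = 3.
  i=2: a_2=2, p_2 = 2*46 + 15 = 107, q_2 = 2*3 + 1 = 7.
  i=3: a_3=1, p_3 = 1*107 + 46 = 153, q_3 = 1*7 + 3 = 10.
  i=4: a_4=2, p_4 = 2*153 + 107 = 413, q_4 = 2*10 + 7 = 27.
  i=5: a_5=1, p_5 = 1*413 + 153 = 566, q_5 = 1*27 + 10 = 37.
  i=6: a_6=2, p_6 = 2*566 + 413 = 1545, q_6 = 2*37 + 27 = 101.
  i=7: a_7=3, p_7 = 3*1545 + 566 = 5201, q_7 = 3*101 + 37 = 340.
Check: 5201^2 - 234*340^2 = 27050401 - 27050400 = 1, so (x, y) = (5201, 340) solves the equation, and by the theorem it is the least positive solution.

(x, y) = (5201, 340)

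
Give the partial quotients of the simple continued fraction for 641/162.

[3; 1, 22, 7]

Run the Euclidean algorithm on 641 and 162; the successive quotients are the partial quotients a_0, a_1, ... (each step inverts the fractional part left over by the previous one):
  641 = 3*162 + 155, so a_0 = 3.
  162 = 1*155 + 7, so a_1 = 1.
  155 = 22*7 + 1, so a_2 = 22.
  7 = 7*1 + 0, so a_3 = 7.
The remainder reaches 0 after 4 divisions, so the expansion has 4 partial quotients, read off in order.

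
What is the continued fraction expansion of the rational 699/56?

[12; 2, 13, 2]

Run the Euclidean algorithm on 699 and 56; the successive quotients are the partial quotients a_0, a_1, ... (each step inverts the fractional part left over by the previous one):
  699 = 12*56 + 27, so a_0 = 12.
  56 = 2*27 + 2, so a_1 = 2.
  27 = 13*2 + 1, so a_2 = 13.
  2 = 2*1 + 0, so a_3 = 2.
The remainder reaches 0 after 4 divisions, so the expansion has 4 partial quotients, read off in order.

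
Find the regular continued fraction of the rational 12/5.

Run the Euclidean algorithm on 12 and 5; the successive quotients are the partial quotients a_0, a_1, ... (each step inverts the fractional part left over by the previous one):
  12 = 2*5 + 2, so a_0 = 2.
  5 = 2*2 + 1, so a_1 = 2.
  2 = 2*1 + 0, so a_2 = 2.
The remainder reaches 0 after 3 divisions, so the expansion has 3 partial quotients, read off in order.

[2; 2, 2]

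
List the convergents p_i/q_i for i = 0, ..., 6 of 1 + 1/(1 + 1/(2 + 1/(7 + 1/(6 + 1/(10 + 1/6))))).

Using the convergent recurrence p_i = a_i*p_{i-1} + p_{i-2}, q_i = a_i*q_{i-1} + q_{i-2} with p_{-2}=0, p_{-1}=1, q_{-2}=1, q_{-1}=0:
  i=0: a_0=1, p_0 = 1*1 + 0 = 1, q_0 = 1*0 + 1 = 1.
  i=1: a_1=1, p_1 = 1*1 + 1 = 2, q_1 = 1*1 + 0 = 1.
  i=2: a_2=2, p_2 = 2*2 + 1 = 5, q_2 = 2*1 + 1 = 3.
  i=3: a_3=7, p_3 = 7*5 + 2 = 37, q_3 = 7*3 + 1 = 22.
  i=4: a_4=6, p_4 = 6*37 + 5 = 227, q_4 = 6*22 + 3 = 135.
  i=5: a_5=10, p_5 = 10*227 + 37 = 2307, q_5 = 10*135 + 22 = 1372.
  i=6: a_6=6, p_6 = 6*2307 + 227 = 14069, q_6 = 6*1372 + 135 = 8367.

1/1, 2/1, 5/3, 37/22, 227/135, 2307/1372, 14069/8367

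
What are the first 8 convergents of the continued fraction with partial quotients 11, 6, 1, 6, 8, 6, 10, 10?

11/1, 67/6, 78/7, 535/48, 4358/391, 26683/2394, 271188/24331, 2738563/245704

Using the convergent recurrence p_i = a_i*p_{i-1} + p_{i-2}, q_i = a_i*q_{i-1} + q_{i-2} with p_{-2}=0, p_{-1}=1, q_{-2}=1, q_{-1}=0:
  i=0: a_0=11, p_0 = 11*1 + 0 = 11, q_0 = 11*0 + 1 = 1.
  i=1: a_1=6, p_1 = 6*11 + 1 = 67, q_1 = 6*1 + 0 = 6.
  i=2: a_2=1, p_2 = 1*67 + 11 = 78, q_2 = 1*6 + 1 = 7.
  i=3: a_3=6, p_3 = 6*78 + 67 = 535, q_3 = 6*7 + 6 = 48.
  i=4: a_4=8, p_4 = 8*535 + 78 = 4358, q_4 = 8*48 + 7 = 391.
  i=5: a_5=6, p_5 = 6*4358 + 535 = 26683, q_5 = 6*391 + 48 = 2394.
  i=6: a_6=10, p_6 = 10*26683 + 4358 = 271188, q_6 = 10*2394 + 391 = 24331.
  i=7: a_7=10, p_7 = 10*271188 + 26683 = 2738563, q_7 = 10*24331 + 2394 = 245704.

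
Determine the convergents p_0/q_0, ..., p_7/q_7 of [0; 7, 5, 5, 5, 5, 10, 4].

Using the convergent recurrence p_i = a_i*p_{i-1} + p_{i-2}, q_i = a_i*q_{i-1} + q_{i-2} with p_{-2}=0, p_{-1}=1, q_{-2}=1, q_{-1}=0:
  i=0: a_0=0, p_0 = 0*1 + 0 = 0, q_0 = 0*0 + 1 = 1.
  i=1: a_1=7, p_1 = 7*0 + 1 = 1, q_1 = 7*1 + 0 = 7.
  i=2: a_2=5, p_2 = 5*1 + 0 = 5, q_2 = 5*7 + 1 = 36.
  i=3: a_3=5, p_3 = 5*5 + 1 = 26, q_3 = 5*36 + 7 = 187.
  i=4: a_4=5, p_4 = 5*26 + 5 = 135, q_4 = 5*187 + 36 = 971.
  i=5: a_5=5, p_5 = 5*135 + 26 = 701, q_5 = 5*971 + 187 = 5042.
  i=6: a_6=10, p_6 = 10*701 + 135 = 7145, q_6 = 10*5042 + 971 = 51391.
  i=7: a_7=4, p_7 = 4*7145 + 701 = 29281, q_7 = 4*51391 + 5042 = 210606.

0/1, 1/7, 5/36, 26/187, 135/971, 701/5042, 7145/51391, 29281/210606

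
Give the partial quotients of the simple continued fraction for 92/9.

[10; 4, 2]

Run the Euclidean algorithm on 92 and 9; the successive quotients are the partial quotients a_0, a_1, ... (each step inverts the fractional part left over by the previous one):
  92 = 10*9 + 2, so a_0 = 10.
  9 = 4*2 + 1, so a_1 = 4.
  2 = 2*1 + 0, so a_2 = 2.
The remainder reaches 0 after 3 divisions, so the expansion has 3 partial quotients, read off in order.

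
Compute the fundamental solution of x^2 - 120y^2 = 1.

(x, y) = (11, 1)

First expand sqrt(120) as a continued fraction. With x_i = (sqrt(120) + m_i)/d_i and (m_0, d_0) = (0, 1): a_0 = floor(sqrt(120)) = 10, since 10^2 = 100 <= 120 < 121 = 11^2.
Iterate m_{i+1} = d_i*a_i - m_i, d_{i+1} = (120 - m_{i+1}^2)/d_i, a_{i+1} = floor((a_0 + m_{i+1})/d_{i+1}):
  m_1 = 1*10 - 0 = 10, d_1 = (120 - 10^2)/1 = 20/1 = 20, a_1 = floor((10 + 10)/20) = 1.
  m_2 = 20*1 - 10 = 10, d_2 = (120 - 10^2)/20 = 20/20 = 1, a_2 = floor((10 + 10)/1) = 20.
  m_3 = 1*20 - 10 = 10, d_3 = (120 - 10^2)/1 = 20/1 = 20: (m_3, d_3) = (m_1, d_1) = (10, 20), so from here the quotients repeat a_1, a_2; the period length is 2.
So sqrt(120) = [10; (1, 20)] with period length k = 2.
k is even, so the fundamental solution of x^2 - 120y^2 = 1 is (p_{k-1}, q_{k-1}) = (p_1, q_1); compute convergents through index 1.
Convergents (p_i = a_i*p_{i-1} + p_{i-2}, q_i = a_i*q_{i-1} + q_{i-2} with p_{-2}=0, p_{-1}=1, q_{-2}=1, q_{-1}=0):
  i=0: a_0=10, p_0 = 10*1 + 0 = 10, q_0 = 10*0 + 1 = 1.
  i=1: a_1=1, p_1 = 1*10 + 1 = 11, q_1 = 1*1 + 0 = 1.
Check: 11^2 - 120*1^2 = 121 - 120 = 1, so (x, y) = (11, 1) solves the equation, and by the theorem it is the least positive solution.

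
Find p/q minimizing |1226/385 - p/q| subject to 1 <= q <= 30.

86/27

Expand x = 1226/385 as a continued fraction with the Euclidean algorithm:
  1226 = 3*385 + 71, so a_0 = 3.
  385 = 5*71 + 30, so a_1 = 5.
  71 = 2*30 + 11, so a_2 = 2.
  30 = 2*11 + 8, so a_3 = 2.
  11 = 1*8 + 3, so a_4 = 1.
  8 = 2*3 + 2, so a_5 = 2.
  3 = 1*2 + 1, so a_6 = 1.
  2 = 2*1 + 0, so a_7 = 2.
so x = [3; 5, 2, 2, 1, 2, 1, 2].
Convergents (p_i = a_i*p_{i-1} + p_{i-2}, q_i = a_i*q_{i-1} + q_{i-2} with p_{-2}=0, p_{-1}=1, q_{-2}=1, q_{-1}=0), until the denominator exceeds 30:
  i=0: a_0=3, p_0 = 3*1 + 0 = 3, q_0 = 3*0 + 1 = 1.
  i=1: a_1=5, p_1 = 5*3 + 1 = 16, q_1 = 5*1 + 0 = 5.
  i=2: a_2=2, p_2 = 2*16 + 3 = 35, q_2 = 2*5 + 1 = 11.
  i=3: a_3=2, p_3 = 2*35 + 16 = 86, q_3 = 2*11 + 5 = 27.
  i=4: a_4=1, p_4 = 1*86 + 35 = 121, q_4 = 1*27 + 11 = 38.
q_4 = 38 > 30, so the last convergent with denominator <= 30 is p_3/q_3 = 86/27.
The closest fraction with denominator <= 30 is either p_3/q_3 or the intermediate fraction (k*p_3 + p_2)/(k*q_3 + q_2) with the largest k >= 1 whose denominator stays <= 30; these approach x as k grows, and every other convergent or intermediate fraction in range is farther away.
Largest k: floor((30 - q_2)/q_3) = floor((30 - 11)/27) = 0.
Since k = 0, no intermediate fraction beyond p_3/q_3 has denominator <= 30, so the convergent 86/27 is the closest (its error is |1226*27 - 86*385|/(385*27) = 8/10395).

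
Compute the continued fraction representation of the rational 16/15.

[1; 15]

Run the Euclidean algorithm on 16 and 15; the successive quotients are the partial quotients a_0, a_1, ... (each step inverts the fractional part left over by the previous one):
  16 = 1*15 + 1, so a_0 = 1.
  15 = 15*1 + 0, so a_1 = 15.
The remainder reaches 0 after 2 divisions, so the expansion has 2 partial quotients, read off in order.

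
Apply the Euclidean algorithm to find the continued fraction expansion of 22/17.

[1; 3, 2, 2]

Run the Euclidean algorithm on 22 and 17; the successive quotients are the partial quotients a_0, a_1, ... (each step inverts the fractional part left over by the previous one):
  22 = 1*17 + 5, so a_0 = 1.
  17 = 3*5 + 2, so a_1 = 3.
  5 = 2*2 + 1, so a_2 = 2.
  2 = 2*1 + 0, so a_3 = 2.
The remainder reaches 0 after 4 divisions, so the expansion has 4 partial quotients, read off in order.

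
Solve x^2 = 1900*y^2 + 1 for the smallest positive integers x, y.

First expand sqrt(1900) as a continued fraction. With x_i = (sqrt(1900) + m_i)/d_i and (m_0, d_0) = (0, 1): a_0 = floor(sqrt(1900)) = 43, since 43^2 = 1849 <= 1900 < 1936 = 44^2.
Iterate m_{i+1} = d_i*a_i - m_i, d_{i+1} = (1900 - m_{i+1}^2)/d_i, a_{i+1} = floor((a_0 + m_{i+1})/d_{i+1}):
  m_1 = 1*43 - 0 = 43, d_1 = (1900 - 43^2)/1 = 51/1 = 51, a_1 = floor((43 + 43)/51) = 1.
  m_2 = 51*1 - 43 = 8, d_2 = (1900 - 8^2)/51 = 1836/51 = 36, a_2 = floor((43 + 8)/36) = 1.
  m_3 = 36*1 - 8 = 28, d_3 = (1900 - 28^2)/36 = 1116/36 = 31, a_3 = floor((43 + 28)/31) = 2.
  m_4 = 31*2 - 28 = 34, d_4 = (1900 - 34^2)/31 = 744/31 = 24, a_4 = floor((43 + 34)/24) = 3.
  m_5 = 24*3 - 34 = 38, d_5 = (1900 - 38^2)/24 = 456/24 = 19, a_5 = floor((43 + 38)/19) = 4.
  m_6 = 19*4 - 38 = 38, d_6 = (1900 - 38^2)/19 = 456/19 = 24, a_6 = floor((43 + 38)/24) = 3.
  m_7 = 24*3 - 38 = 34, d_7 = (1900 - 34^2)/24 = 744/24 = 31, a_7 = floor((43 + 34)/31) = 2.
  m_8 = 31*2 - 34 = 28, d_8 = (1900 - 28^2)/31 = 1116/31 = 36, a_8 = floor((43 + 28)/36) = 1.
  m_9 = 36*1 - 28 = 8, d_9 = (1900 - 8^2)/36 = 1836/36 = 51, a_9 = floor((43 + 8)/51) = 1.
  m_10 = 51*1 - 8 = 43, d_10 = (1900 - 43^2)/51 = 51/51 = 1, a_10 = floor((43 + 43)/1) = 86.
  m_11 = 1*86 - 43 = 43, d_11 = (1900 - 43^2)/1 = 51/1 = 51: (m_11, d_11) = (m_1, d_1) = (43, 51), so from here the quotients repeat a_1, ..., a_10; the period length is 10.
So sqrt(1900) = [43; (1, 1, 2, 3, 4, 3, 2, 1, 1, 86)] with period length k = 10.
k is even, so the fundamental solution of x^2 - 1900y^2 = 1 is (p_{k-1}, q_{k-1}) = (p_9, q_9); compute convergents through index 9.
Convergents (p_i = a_i*p_{i-1} + p_{i-2}, q_i = a_i*q_{i-1} + q_{i-2} with p_{-2}=0, p_{-1}=1, q_{-2}=1, q_{-1}=0):
  i=0: a_0=43, p_0 = 43*1 + 0 = 43, q_0 = 43*0 + 1 = 1.
  i=1: a_1=1, p_1 = 1*43 + 1 = 44, q_1 = 1*1 + 0 = 1.
  i=2: a_2=1, p_2 = 1*44 + 43 = 87, q_2 = 1*1 + 1 = 2.
  i=3: a_3=2, p_3 = 2*87 + 44 = 218, q_3 = 2*2 + 1 = 5.
  i=4: a_4=3, p_4 = 3*218 + 87 = 741, q_4 = 3*5 + 2 = 17.
  i=5: a_5=4, p_5 = 4*741 + 218 = 3182, q_5 = 4*17 + 5 = 73.
  i=6: a_6=3, p_6 = 3*3182 + 741 = 10287, q_6 = 3*73 + 17 = 236.
  i=7: a_7=2, p_7 = 2*10287 + 3182 = 23756, q_7 = 2*236 + 73 = 545.
  i=8: a_8=1, p_8 = 1*23756 + 10287 = 34043, q_8 = 1*545 + 236 = 781.
  i=9: a_9=1, p_9 = 1*34043 + 23756 = 57799, q_9 = 1*781 + 545 = 1326.
Check: 57799^2 - 1900*1326^2 = 3340724401 - 3340724400 = 1, so (x, y) = (57799, 1326) solves the equation, and by the theorem it is the least positive solution.

(x, y) = (57799, 1326)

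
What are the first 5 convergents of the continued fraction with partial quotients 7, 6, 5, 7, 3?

Using the convergent recurrence p_i = a_i*p_{i-1} + p_{i-2}, q_i = a_i*q_{i-1} + q_{i-2} with p_{-2}=0, p_{-1}=1, q_{-2}=1, q_{-1}=0:
  i=0: a_0=7, p_0 = 7*1 + 0 = 7, q_0 = 7*0 + 1 = 1.
  i=1: a_1=6, p_1 = 6*7 + 1 = 43, q_1 = 6*1 + 0 = 6.
  i=2: a_2=5, p_2 = 5*43 + 7 = 222, q_2 = 5*6 + 1 = 31.
  i=3: a_3=7, p_3 = 7*222 + 43 = 1597, q_3 = 7*31 + 6 = 223.
  i=4: a_4=3, p_4 = 3*1597 + 222 = 5013, q_4 = 3*223 + 31 = 700.

7/1, 43/6, 222/31, 1597/223, 5013/700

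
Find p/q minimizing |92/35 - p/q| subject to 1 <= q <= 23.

50/19

Expand x = 92/35 as a continued fraction with the Euclidean algorithm:
  92 = 2*35 + 22, so a_0 = 2.
  35 = 1*22 + 13, so a_1 = 1.
  22 = 1*13 + 9, so a_2 = 1.
  13 = 1*9 + 4, so a_3 = 1.
  9 = 2*4 + 1, so a_4 = 2.
  4 = 4*1 + 0, so a_5 = 4.
so x = [2; 1, 1, 1, 2, 4].
Convergents (p_i = a_i*p_{i-1} + p_{i-2}, q_i = a_i*q_{i-1} + q_{i-2} with p_{-2}=0, p_{-1}=1, q_{-2}=1, q_{-1}=0), until the denominator exceeds 23:
  i=0: a_0=2, p_0 = 2*1 + 0 = 2, q_0 = 2*0 + 1 = 1.
  i=1: a_1=1, p_1 = 1*2 + 1 = 3, q_1 = 1*1 + 0 = 1.
  i=2: a_2=1, p_2 = 1*3 + 2 = 5, q_2 = 1*1 + 1 = 2.
  i=3: a_3=1, p_3 = 1*5 + 3 = 8, q_3 = 1*2 + 1 = 3.
  i=4: a_4=2, p_4 = 2*8 + 5 = 21, q_4 = 2*3 + 2 = 8.
  i=5: a_5=4, p_5 = 4*21 + 8 = 92, q_5 = 4*8 + 3 = 35.
q_5 = 35 > 23, so the last convergent with denominator <= 23 is p_4/q_4 = 21/8.
The closest fraction with denominator <= 23 is either p_4/q_4 or the intermediate fraction (k*p_4 + p_3)/(k*q_4 + q_3) with the largest k >= 1 whose denominator stays <= 23; these approach x as k grows, and every other convergent or intermediate fraction in range is farther away.
Largest k: floor((23 - q_3)/q_4) = floor((23 - 3)/8) = 2.
That gives (2*21 + 8)/(2*8 + 3) = 50/19.
Compare the errors: |x - 21/8| = |92*8 - 21*35|/(35*8) = 1/280, and |x - 50/19| = |92*19 - 50*35|/(35*19) = 2/665.
Cross-multiplying, 2*280 = 560 < 665 = 1*665, so 2/665 is smaller: the intermediate fraction 50/19 is closer to x than 21/8.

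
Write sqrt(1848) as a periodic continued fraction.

[42; (1, 84)]

Write x_i = (sqrt(1848) + m_i)/d_i with (m_0, d_0) = (0, 1). a_0 = floor(sqrt(1848)) = 42, since 42^2 = 1764 <= 1848 < 1849 = 43^2.
Iterate m_{i+1} = d_i*a_i - m_i, d_{i+1} = (1848 - m_{i+1}^2)/d_i, a_{i+1} = floor((a_0 + m_{i+1})/d_{i+1}):
  m_1 = 1*42 - 0 = 42, d_1 = (1848 - 42^2)/1 = 84/1 = 84, a_1 = floor((42 + 42)/84) = 1.
  m_2 = 84*1 - 42 = 42, d_2 = (1848 - 42^2)/84 = 84/84 = 1, a_2 = floor((42 + 42)/1) = 84.
  m_3 = 1*84 - 42 = 42, d_3 = (1848 - 42^2)/1 = 84/1 = 84: (m_3, d_3) = (m_1, d_1) = (42, 84), so from here the quotients repeat a_1, a_2; the period length is 2.
Hence the expansion of sqrt(1848) is a_0 = 42 followed by the repeating block 1, 84 (period 2).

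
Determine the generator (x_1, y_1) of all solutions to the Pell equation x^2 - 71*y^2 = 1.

First expand sqrt(71) as a continued fraction. With x_i = (sqrt(71) + m_i)/d_i and (m_0, d_0) = (0, 1): a_0 = floor(sqrt(71)) = 8, since 8^2 = 64 <= 71 < 81 = 9^2.
Iterate m_{i+1} = d_i*a_i - m_i, d_{i+1} = (71 - m_{i+1}^2)/d_i, a_{i+1} = floor((a_0 + m_{i+1})/d_{i+1}):
  m_1 = 1*8 - 0 = 8, d_1 = (71 - 8^2)/1 = 7/1 = 7, a_1 = floor((8 + 8)/7) = 2.
  m_2 = 7*2 - 8 = 6, d_2 = (71 - 6^2)/7 = 35/7 = 5, a_2 = floor((8 + 6)/5) = 2.
  m_3 = 5*2 - 6 = 4, d_3 = (71 - 4^2)/5 = 55/5 = 11, a_3 = floor((8 + 4)/11) = 1.
  m_4 = 11*1 - 4 = 7, d_4 = (71 - 7^2)/11 = 22/11 = 2, a_4 = floor((8 + 7)/2) = 7.
  m_5 = 2*7 - 7 = 7, d_5 = (71 - 7^2)/2 = 22/2 = 11, a_5 = floor((8 + 7)/11) = 1.
  m_6 = 11*1 - 7 = 4, d_6 = (71 - 4^2)/11 = 55/11 = 5, a_6 = floor((8 + 4)/5) = 2.
  m_7 = 5*2 - 4 = 6, d_7 = (71 - 6^2)/5 = 35/5 = 7, a_7 = floor((8 + 6)/7) = 2.
  m_8 = 7*2 - 6 = 8, d_8 = (71 - 8^2)/7 = 7/7 = 1, a_8 = floor((8 + 8)/1) = 16.
  m_9 = 1*16 - 8 = 8, d_9 = (71 - 8^2)/1 = 7/1 = 7: (m_9, d_9) = (m_1, d_1) = (8, 7), so from here the quotients repeat a_1, ..., a_8; the period length is 8.
So sqrt(71) = [8; (2, 2, 1, 7, 1, 2, 2, 16)] with period length k = 8.
k is even, so the fundamental solution of x^2 - 71y^2 = 1 is (p_{k-1}, q_{k-1}) = (p_7, q_7); compute convergents through index 7.
Convergents (p_i = a_i*p_{i-1} + p_{i-2}, q_i = a_i*q_{i-1} + q_{i-2} with p_{-2}=0, p_{-1}=1, q_{-2}=1, q_{-1}=0):
  i=0: a_0=8, p_0 = 8*1 + 0 = 8, q_0 = 8*0 + 1 = 1.
  i=1: a_1=2, p_1 = 2*8 + 1 = 17, q_1 = 2*1 + 0 = 2.
  i=2: a_2=2, p_2 = 2*17 + 8 = 42, q_2 = 2*2 + 1 = 5.
  i=3: a_3=1, p_3 = 1*42 + 17 = 59, q_3 = 1*5 + 2 = 7.
  i=4: a_4=7, p_4 = 7*59 + 42 = 455, q_4 = 7*7 + 5 = 54.
  i=5: a_5=1, p_5 = 1*455 + 59 = 514, q_5 = 1*54 + 7 = 61.
  i=6: a_6=2, p_6 = 2*514 + 455 = 1483, q_6 = 2*61 + 54 = 176.
  i=7: a_7=2, p_7 = 2*1483 + 514 = 3480, q_7 = 2*176 + 61 = 413.
Check: 3480^2 - 71*413^2 = 12110400 - 12110399 = 1, so (x, y) = (3480, 413) solves the equation, and by the theorem it is the least positive solution.

(x, y) = (3480, 413)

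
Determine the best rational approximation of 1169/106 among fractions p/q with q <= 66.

Expand x = 1169/106 as a continued fraction with the Euclidean algorithm:
  1169 = 11*106 + 3, so a_0 = 11.
  106 = 35*3 + 1, so a_1 = 35.
  3 = 3*1 + 0, so a_2 = 3.
so x = [11; 35, 3].
Convergents (p_i = a_i*p_{i-1} + p_{i-2}, q_i = a_i*q_{i-1} + q_{i-2} with p_{-2}=0, p_{-1}=1, q_{-2}=1, q_{-1}=0), until the denominator exceeds 66:
  i=0: a_0=11, p_0 = 11*1 + 0 = 11, q_0 = 11*0 + 1 = 1.
  i=1: a_1=35, p_1 = 35*11 + 1 = 386, q_1 = 35*1 + 0 = 35.
  i=2: a_2=3, p_2 = 3*386 + 11 = 1169, q_2 = 3*35 + 1 = 106.
q_2 = 106 > 66, so the last convergent with denominator <= 66 is p_1/q_1 = 386/35.
The closest fraction with denominator <= 66 is either p_1/q_1 or the intermediate fraction (k*p_1 + p_0)/(k*q_1 + q_0) with the largest k >= 1 whose denominator stays <= 66; these approach x as k grows, and every other convergent or intermediate fraction in range is farther away.
Largest k: floor((66 - q_0)/q_1) = floor((66 - 1)/35) = 1.
That gives (1*386 + 11)/(1*35 + 1) = 397/36.
Compare the errors: |x - 386/35| = |1169*35 - 386*106|/(106*35) = 1/3710, and |x - 397/36| = |1169*36 - 397*106|/(106*36) = 2/3816.
Cross-multiplying, 1*3816 = 3816 < 7420 = 2*3710, so 1/3710 is smaller: the convergent 386/35 is closer to x than 397/36.

386/35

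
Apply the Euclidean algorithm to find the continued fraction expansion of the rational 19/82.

Run the Euclidean algorithm on 19 and 82; the successive quotients are the partial quotients a_0, a_1, ... (each step inverts the fractional part left over by the previous one):
  19 = 0*82 + 19, so a_0 = 0.
  82 = 4*19 + 6, so a_1 = 4.
  19 = 3*6 + 1, so a_2 = 3.
  6 = 6*1 + 0, so a_3 = 6.
The remainder reaches 0 after 4 divisions, so the expansion has 4 partial quotients, read off in order.

[0; 4, 3, 6]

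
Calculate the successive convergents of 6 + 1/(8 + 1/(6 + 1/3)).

6/1, 49/8, 300/49, 949/155

Using the convergent recurrence p_i = a_i*p_{i-1} + p_{i-2}, q_i = a_i*q_{i-1} + q_{i-2} with p_{-2}=0, p_{-1}=1, q_{-2}=1, q_{-1}=0:
  i=0: a_0=6, p_0 = 6*1 + 0 = 6, q_0 = 6*0 + 1 = 1.
  i=1: a_1=8, p_1 = 8*6 + 1 = 49, q_1 = 8*1 + 0 = 8.
  i=2: a_2=6, p_2 = 6*49 + 6 = 300, q_2 = 6*8 + 1 = 49.
  i=3: a_3=3, p_3 = 3*300 + 49 = 949, q_3 = 3*49 + 8 = 155.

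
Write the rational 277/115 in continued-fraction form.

[2; 2, 2, 4, 5]

Run the Euclidean algorithm on 277 and 115; the successive quotients are the partial quotients a_0, a_1, ... (each step inverts the fractional part left over by the previous one):
  277 = 2*115 + 47, so a_0 = 2.
  115 = 2*47 + 21, so a_1 = 2.
  47 = 2*21 + 5, so a_2 = 2.
  21 = 4*5 + 1, so a_3 = 4.
  5 = 5*1 + 0, so a_4 = 5.
The remainder reaches 0 after 5 divisions, so the expansion has 5 partial quotients, read off in order.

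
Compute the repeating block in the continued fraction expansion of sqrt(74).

Write x_i = (sqrt(74) + m_i)/d_i with (m_0, d_0) = (0, 1). a_0 = floor(sqrt(74)) = 8, since 8^2 = 64 <= 74 < 81 = 9^2.
Iterate m_{i+1} = d_i*a_i - m_i, d_{i+1} = (74 - m_{i+1}^2)/d_i, a_{i+1} = floor((a_0 + m_{i+1})/d_{i+1}):
  m_1 = 1*8 - 0 = 8, d_1 = (74 - 8^2)/1 = 10/1 = 10, a_1 = floor((8 + 8)/10) = 1.
  m_2 = 10*1 - 8 = 2, d_2 = (74 - 2^2)/10 = 70/10 = 7, a_2 = floor((8 + 2)/7) = 1.
  m_3 = 7*1 - 2 = 5, d_3 = (74 - 5^2)/7 = 49/7 = 7, a_3 = floor((8 + 5)/7) = 1.
  m_4 = 7*1 - 5 = 2, d_4 = (74 - 2^2)/7 = 70/7 = 10, a_4 = floor((8 + 2)/10) = 1.
  m_5 = 10*1 - 2 = 8, d_5 = (74 - 8^2)/10 = 10/10 = 1, a_5 = floor((8 + 8)/1) = 16.
  m_6 = 1*16 - 8 = 8, d_6 = (74 - 8^2)/1 = 10/1 = 10: (m_6, d_6) = (m_1, d_1) = (8, 10), so from here the quotients repeat a_1, ..., a_5; the period length is 5.
Hence the expansion of sqrt(74) is a_0 = 8 followed by the repeating block 1, 1, 1, 1, 16 (period 5).

[8; (1, 1, 1, 1, 16)]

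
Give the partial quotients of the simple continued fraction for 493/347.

[1; 2, 2, 1, 1, 1, 8, 2]

Run the Euclidean algorithm on 493 and 347; the successive quotients are the partial quotients a_0, a_1, ... (each step inverts the fractional part left over by the previous one):
  493 = 1*347 + 146, so a_0 = 1.
  347 = 2*146 + 55, so a_1 = 2.
  146 = 2*55 + 36, so a_2 = 2.
  55 = 1*36 + 19, so a_3 = 1.
  36 = 1*19 + 17, so a_4 = 1.
  19 = 1*17 + 2, so a_5 = 1.
  17 = 8*2 + 1, so a_6 = 8.
  2 = 2*1 + 0, so a_7 = 2.
The remainder reaches 0 after 8 divisions, so the expansion has 8 partial quotients, read off in order.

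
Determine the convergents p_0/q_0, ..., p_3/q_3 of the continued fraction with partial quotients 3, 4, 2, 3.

3/1, 13/4, 29/9, 100/31

Using the convergent recurrence p_i = a_i*p_{i-1} + p_{i-2}, q_i = a_i*q_{i-1} + q_{i-2} with p_{-2}=0, p_{-1}=1, q_{-2}=1, q_{-1}=0:
  i=0: a_0=3, p_0 = 3*1 + 0 = 3, q_0 = 3*0 + 1 = 1.
  i=1: a_1=4, p_1 = 4*3 + 1 = 13, q_1 = 4*1 + 0 = 4.
  i=2: a_2=2, p_2 = 2*13 + 3 = 29, q_2 = 2*4 + 1 = 9.
  i=3: a_3=3, p_3 = 3*29 + 13 = 100, q_3 = 3*9 + 4 = 31.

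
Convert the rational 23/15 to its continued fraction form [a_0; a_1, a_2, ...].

[1; 1, 1, 7]

Run the Euclidean algorithm on 23 and 15; the successive quotients are the partial quotients a_0, a_1, ... (each step inverts the fractional part left over by the previous one):
  23 = 1*15 + 8, so a_0 = 1.
  15 = 1*8 + 7, so a_1 = 1.
  8 = 1*7 + 1, so a_2 = 1.
  7 = 7*1 + 0, so a_3 = 7.
The remainder reaches 0 after 4 divisions, so the expansion has 4 partial quotients, read off in order.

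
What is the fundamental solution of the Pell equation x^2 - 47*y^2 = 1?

(x, y) = (48, 7)

First expand sqrt(47) as a continued fraction. With x_i = (sqrt(47) + m_i)/d_i and (m_0, d_0) = (0, 1): a_0 = floor(sqrt(47)) = 6, since 6^2 = 36 <= 47 < 49 = 7^2.
Iterate m_{i+1} = d_i*a_i - m_i, d_{i+1} = (47 - m_{i+1}^2)/d_i, a_{i+1} = floor((a_0 + m_{i+1})/d_{i+1}):
  m_1 = 1*6 - 0 = 6, d_1 = (47 - 6^2)/1 = 11/1 = 11, a_1 = floor((6 + 6)/11) = 1.
  m_2 = 11*1 - 6 = 5, d_2 = (47 - 5^2)/11 = 22/11 = 2, a_2 = floor((6 + 5)/2) = 5.
  m_3 = 2*5 - 5 = 5, d_3 = (47 - 5^2)/2 = 22/2 = 11, a_3 = floor((6 + 5)/11) = 1.
  m_4 = 11*1 - 5 = 6, d_4 = (47 - 6^2)/11 = 11/11 = 1, a_4 = floor((6 + 6)/1) = 12.
  m_5 = 1*12 - 6 = 6, d_5 = (47 - 6^2)/1 = 11/1 = 11: (m_5, d_5) = (m_1, d_1) = (6, 11), so from here the quotients repeat a_1, ..., a_4; the period length is 4.
So sqrt(47) = [6; (1, 5, 1, 12)] with period length k = 4.
k is even, so the fundamental solution of x^2 - 47y^2 = 1 is (p_{k-1}, q_{k-1}) = (p_3, q_3); compute convergents through index 3.
Convergents (p_i = a_i*p_{i-1} + p_{i-2}, q_i = a_i*q_{i-1} + q_{i-2} with p_{-2}=0, p_{-1}=1, q_{-2}=1, q_{-1}=0):
  i=0: a_0=6, p_0 = 6*1 + 0 = 6, q_0 = 6*0 + 1 = 1.
  i=1: a_1=1, p_1 = 1*6 + 1 = 7, q_1 = 1*1 + 0 = 1.
  i=2: a_2=5, p_2 = 5*7 + 6 = 41, q_2 = 5*1 + 1 = 6.
  i=3: a_3=1, p_3 = 1*41 + 7 = 48, q_3 = 1*6 + 1 = 7.
Check: 48^2 - 47*7^2 = 2304 - 2303 = 1, so (x, y) = (48, 7) solves the equation, and by the theorem it is the least positive solution.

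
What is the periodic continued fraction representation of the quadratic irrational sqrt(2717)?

[52; (8, 104)]

Write x_i = (sqrt(2717) + m_i)/d_i with (m_0, d_0) = (0, 1). a_0 = floor(sqrt(2717)) = 52, since 52^2 = 2704 <= 2717 < 2809 = 53^2.
Iterate m_{i+1} = d_i*a_i - m_i, d_{i+1} = (2717 - m_{i+1}^2)/d_i, a_{i+1} = floor((a_0 + m_{i+1})/d_{i+1}):
  m_1 = 1*52 - 0 = 52, d_1 = (2717 - 52^2)/1 = 13/1 = 13, a_1 = floor((52 + 52)/13) = 8.
  m_2 = 13*8 - 52 = 52, d_2 = (2717 - 52^2)/13 = 13/13 = 1, a_2 = floor((52 + 52)/1) = 104.
  m_3 = 1*104 - 52 = 52, d_3 = (2717 - 52^2)/1 = 13/1 = 13: (m_3, d_3) = (m_1, d_1) = (52, 13), so from here the quotients repeat a_1, a_2; the period length is 2.
Hence the expansion of sqrt(2717) is a_0 = 52 followed by the repeating block 8, 104 (period 2).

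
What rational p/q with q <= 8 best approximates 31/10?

Expand x = 31/10 as a continued fraction with the Euclidean algorithm:
  31 = 3*10 + 1, so a_0 = 3.
  10 = 10*1 + 0, so a_1 = 10.
so x = [3; 10].
Convergents (p_i = a_i*p_{i-1} + p_{i-2}, q_i = a_i*q_{i-1} + q_{i-2} with p_{-2}=0, p_{-1}=1, q_{-2}=1, q_{-1}=0), until the denominator exceeds 8:
  i=0: a_0=3, p_0 = 3*1 + 0 = 3, q_0 = 3*0 + 1 = 1.
  i=1: a_1=10, p_1 = 10*3 + 1 = 31, q_1 = 10*1 + 0 = 10.
q_1 = 10 > 8, so the last convergent with denominator <= 8 is p_0/q_0 = 3/1.
The closest fraction with denominator <= 8 is either p_0/q_0 or the intermediate fraction (k*p_0 + p_{-1})/(k*q_0 + q_{-1}) with the largest k >= 1 whose denominator stays <= 8; these approach x as k grows, and every other convergent or intermediate fraction in range is farther away.
Largest k: floor((8 - q_{-1})/q_0) = floor((8 - 0)/1) = 8 (using the seeds p_{-1} = 1, q_{-1} = 0).
That gives (8*3 + 1)/(8*1 + 0) = 25/8.
Compare the errors: |x - 3/1| = |31*1 - 3*10|/(10*1) = 1/10, and |x - 25/8| = |31*8 - 25*10|/(10*8) = 2/80.
Cross-multiplying, 2*10 = 20 < 80 = 1*80, so 2/80 is smaller: the intermediate fraction 25/8 is closer to x than 3/1.

25/8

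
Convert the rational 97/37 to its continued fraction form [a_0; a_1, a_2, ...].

[2; 1, 1, 1, 1, 1, 4]

Run the Euclidean algorithm on 97 and 37; the successive quotients are the partial quotients a_0, a_1, ... (each step inverts the fractional part left over by the previous one):
  97 = 2*37 + 23, so a_0 = 2.
  37 = 1*23 + 14, so a_1 = 1.
  23 = 1*14 + 9, so a_2 = 1.
  14 = 1*9 + 5, so a_3 = 1.
  9 = 1*5 + 4, so a_4 = 1.
  5 = 1*4 + 1, so a_5 = 1.
  4 = 4*1 + 0, so a_6 = 4.
The remainder reaches 0 after 7 divisions, so the expansion has 7 partial quotients, read off in order.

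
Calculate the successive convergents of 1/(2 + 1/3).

0/1, 1/2, 3/7

Using the convergent recurrence p_i = a_i*p_{i-1} + p_{i-2}, q_i = a_i*q_{i-1} + q_{i-2} with p_{-2}=0, p_{-1}=1, q_{-2}=1, q_{-1}=0:
  i=0: a_0=0, p_0 = 0*1 + 0 = 0, q_0 = 0*0 + 1 = 1.
  i=1: a_1=2, p_1 = 2*0 + 1 = 1, q_1 = 2*1 + 0 = 2.
  i=2: a_2=3, p_2 = 3*1 + 0 = 3, q_2 = 3*2 + 1 = 7.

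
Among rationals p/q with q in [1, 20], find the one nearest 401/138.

32/11

Expand x = 401/138 as a continued fraction with the Euclidean algorithm:
  401 = 2*138 + 125, so a_0 = 2.
  138 = 1*125 + 13, so a_1 = 1.
  125 = 9*13 + 8, so a_2 = 9.
  13 = 1*8 + 5, so a_3 = 1.
  8 = 1*5 + 3, so a_4 = 1.
  5 = 1*3 + 2, so a_5 = 1.
  3 = 1*2 + 1, so a_6 = 1.
  2 = 2*1 + 0, so a_7 = 2.
so x = [2; 1, 9, 1, 1, 1, 1, 2].
Convergents (p_i = a_i*p_{i-1} + p_{i-2}, q_i = a_i*q_{i-1} + q_{i-2} with p_{-2}=0, p_{-1}=1, q_{-2}=1, q_{-1}=0), until the denominator exceeds 20:
  i=0: a_0=2, p_0 = 2*1 + 0 = 2, q_0 = 2*0 + 1 = 1.
  i=1: a_1=1, p_1 = 1*2 + 1 = 3, q_1 = 1*1 + 0 = 1.
  i=2: a_2=9, p_2 = 9*3 + 2 = 29, q_2 = 9*1 + 1 = 10.
  i=3: a_3=1, p_3 = 1*29 + 3 = 32, q_3 = 1*10 + 1 = 11.
  i=4: a_4=1, p_4 = 1*32 + 29 = 61, q_4 = 1*11 + 10 = 21.
q_4 = 21 > 20, so the last convergent with denominator <= 20 is p_3/q_3 = 32/11.
The closest fraction with denominator <= 20 is either p_3/q_3 or the intermediate fraction (k*p_3 + p_2)/(k*q_3 + q_2) with the largest k >= 1 whose denominator stays <= 20; these approach x as k grows, and every other convergent or intermediate fraction in range is farther away.
Largest k: floor((20 - q_2)/q_3) = floor((20 - 10)/11) = 0.
Since k = 0, no intermediate fraction beyond p_3/q_3 has denominator <= 20, so the convergent 32/11 is the closest (its error is |401*11 - 32*138|/(138*11) = 5/1518).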